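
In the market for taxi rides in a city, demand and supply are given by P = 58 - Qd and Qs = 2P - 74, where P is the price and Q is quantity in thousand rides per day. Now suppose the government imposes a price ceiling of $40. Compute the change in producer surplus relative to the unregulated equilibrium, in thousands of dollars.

Rearranging demand gives Qd = 58 - P. Without the control the market clears where 58 - P = 2P - 74, i.e. P* = 44 and Q* = 14.
The ceiling of 40 is below the equilibrium price 44, so it binds.
At P = 40: Qd = 58 - 40 = 18 and Qs = 2·40 - 74 = 6.
Producer surplus without the control is ½ · (44 - 37) · 14 = 49.
With the ceiling, producers sell 6 units at 40, so PS = ½ · (40 - 37) · 6 = 9.
Change in producer surplus = 9 - 49 = -40.

-40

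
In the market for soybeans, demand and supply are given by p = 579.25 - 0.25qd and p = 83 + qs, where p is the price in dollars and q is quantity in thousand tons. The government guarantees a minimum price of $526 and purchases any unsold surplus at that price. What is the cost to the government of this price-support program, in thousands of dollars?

Rearranging demand gives qd = 2317 - 4p; rearranging supply gives qs = p - 83. Equilibrium: 2317 - 4p = p - 83, so 2400 = 5p and p* = 480, q* = 397.
Because the floor (526) lies above the market-clearing price, it is binding.
At p = 526: qd = 2317 - 4·526 = 213 and qs = 526 - 83 = 443.
Surplus = qs - qd = 230.
Government expenditure = surplus × support price = 230 × 526 = 120980.

120980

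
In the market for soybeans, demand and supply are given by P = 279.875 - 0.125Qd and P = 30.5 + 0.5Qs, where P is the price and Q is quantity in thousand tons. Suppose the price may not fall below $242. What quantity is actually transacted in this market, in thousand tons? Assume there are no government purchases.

Rearranging demand gives Qd = 2239 - 8P; rearranging supply gives Qs = 2P - 61. Equilibrium: 2239 - 8P = 2P - 61, so 2300 = 10P and P* = 230, Q* = 399.
The floor of 242 is above the equilibrium price 230, so it binds.
At P = 242: Qd = 2239 - 8·242 = 303 and Qs = 2·242 - 61 = 423.
The quantity actually transacted is the short side, demand: 303.

303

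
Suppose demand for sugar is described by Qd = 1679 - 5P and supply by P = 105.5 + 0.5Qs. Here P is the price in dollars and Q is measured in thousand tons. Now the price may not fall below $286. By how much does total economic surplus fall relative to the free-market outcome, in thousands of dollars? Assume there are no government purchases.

2240

Rearranging supply gives Qs = 2P - 211. Without the control the market clears where 1679 - 5P = 2P - 211, i.e. P* = 270 and Q* = 329.
The floor of 286 is above the equilibrium price 270, so it binds.
At P = 286: Qd = 1679 - 5·286 = 249 and Qs = 2·286 - 211 = 361.
Quantity traded falls to 249. At Q = 249 the demand price is (1679 - 249)/5 = 286 and the supply price is (211 + 249)/2 = 230.
Deadweight loss = ½ · (286 - 230) · (329 - 249) = ½ · 56 · 80 = 2240.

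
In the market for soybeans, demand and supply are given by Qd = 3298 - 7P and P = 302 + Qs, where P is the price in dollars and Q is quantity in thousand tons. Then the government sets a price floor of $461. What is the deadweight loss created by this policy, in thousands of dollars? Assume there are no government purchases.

Rearranging supply gives Qs = P - 302. Equilibrium: 3298 - 7P = P - 302, so 3600 = 8P and P* = 450, Q* = 148.
Since 461 > 450, the floor is binding.
At P = 461: Qd = 3298 - 7·461 = 71 and Qs = 461 - 302 = 159.
Quantity traded falls to 71. At Q = 71 the demand price is (3298 - 71)/7 = 461 and the supply price is 302 + 71 = 373.
Deadweight loss = ½ · (461 - 373) · (148 - 71) = ½ · 88 · 77 = 3388.

3388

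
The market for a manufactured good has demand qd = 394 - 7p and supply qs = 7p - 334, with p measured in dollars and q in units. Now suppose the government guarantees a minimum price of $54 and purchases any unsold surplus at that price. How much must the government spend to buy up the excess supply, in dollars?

1512

Without the control the market clears where 394 - 7p = 7p - 334, i.e. p* = 52 and q* = 30.
Since 54 > 52, the floor is binding.
At p = 54: qd = 394 - 7·54 = 16 and qs = 7·54 - 334 = 44.
Surplus = qs - qd = 28.
Government expenditure = surplus × support price = 28 × 54 = 1512.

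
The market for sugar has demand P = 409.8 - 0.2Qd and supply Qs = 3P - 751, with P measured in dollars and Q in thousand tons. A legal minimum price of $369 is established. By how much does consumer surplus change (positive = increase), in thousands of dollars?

Rearranging demand gives Qd = 2049 - 5P. Without the control the market clears where 2049 - 5P = 3P - 751, i.e. P* = 350 and Q* = 299.
The floor of 369 is above the equilibrium price 350, so it binds.
At P = 369: Qd = 2049 - 5·369 = 204 and Qs = 3·369 - 751 = 356.
Consumer surplus without the control is ½ · (409.8 - 350) · 299 = 8940.1.
With the floor, consumers buy 204 units at 369, so CS = ½ · (409.8 - 369) · 204 = 4161.6.
Change in consumer surplus = 4161.6 - 8940.1 = -4778.5.

-4778.5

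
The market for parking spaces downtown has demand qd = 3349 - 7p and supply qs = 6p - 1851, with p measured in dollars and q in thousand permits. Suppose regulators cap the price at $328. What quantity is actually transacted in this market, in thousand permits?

Without the control the market clears where 3349 - 7p = 6p - 1851, i.e. p* = 400 and q* = 549.
Because the ceiling (328) lies below the market-clearing price, it is binding.
At p = 328: qd = 3349 - 7·328 = 1053 and qs = 6·328 - 1851 = 117.
The quantity actually transacted is the short side, supply: 117.

117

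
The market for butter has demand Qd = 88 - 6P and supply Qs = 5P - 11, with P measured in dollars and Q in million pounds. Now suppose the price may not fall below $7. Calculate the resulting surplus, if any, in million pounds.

In a free market, 88 - 6P = 5P - 11 gives the equilibrium P* = 9, Q* = 34.
Since 7 is below P* = 9, the floor does not bind and the free-market outcome prevails.
Since the control does not bind, there is no surplus.

0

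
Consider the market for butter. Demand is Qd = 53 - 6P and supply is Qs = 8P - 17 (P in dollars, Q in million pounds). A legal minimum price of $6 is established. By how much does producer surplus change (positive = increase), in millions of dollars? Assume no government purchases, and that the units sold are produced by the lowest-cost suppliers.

14.75

Equilibrium: 53 - 6P = 8P - 17, so 70 = 14P and P* = 5, Q* = 23.
The floor of 6 is above the equilibrium price 5, so it binds.
At P = 6: Qd = 53 - 6·6 = 17 and Qs = 8·6 - 17 = 31.
Producer surplus without the control is ½ · (5 - 2.125) · 23 = 33.0625.
With the floor, 17 units are sold at 6. The supply price at Q = 17 is 4.25, so PS = ½ · [(6 - 2.125) + (6 - 4.25)] · 17 = 47.8125.
Change in producer surplus = 47.8125 - 33.0625 = 14.75.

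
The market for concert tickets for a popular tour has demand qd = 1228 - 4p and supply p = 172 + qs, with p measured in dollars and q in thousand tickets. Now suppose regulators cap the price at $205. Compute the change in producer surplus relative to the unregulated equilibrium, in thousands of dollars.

-5287.5

Rearranging supply gives qs = p - 172. Equilibrium: 1228 - 4p = p - 172, so 1400 = 5p and p* = 280, q* = 108.
Because the ceiling (205) lies below the market-clearing price, it is binding.
At p = 205: qd = 1228 - 4·205 = 408 and qs = 205 - 172 = 33.
Producer surplus without the control is ½ · (280 - 172) · 108 = 5832.
With the ceiling, producers sell 33 units at 205, so PS = ½ · (205 - 172) · 33 = 544.5.
Change in producer surplus = 544.5 - 5832 = -5287.5.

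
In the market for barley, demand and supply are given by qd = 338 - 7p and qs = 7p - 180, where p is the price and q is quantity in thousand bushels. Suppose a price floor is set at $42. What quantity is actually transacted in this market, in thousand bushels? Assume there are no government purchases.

44

Without the control the market clears where 338 - 7p = 7p - 180, i.e. p* = 37 and q* = 79.
Because the floor (42) lies above the market-clearing price, it is binding.
At p = 42: qd = 338 - 7·42 = 44 and qs = 7·42 - 180 = 114.
The quantity actually transacted is the short side, demand: 44.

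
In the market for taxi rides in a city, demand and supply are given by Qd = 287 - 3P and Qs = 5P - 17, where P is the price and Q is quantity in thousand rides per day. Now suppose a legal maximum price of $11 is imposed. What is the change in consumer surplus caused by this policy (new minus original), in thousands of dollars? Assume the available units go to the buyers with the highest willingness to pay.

Equilibrium: 287 - 3P = 5P - 17, so 304 = 8P and P* = 38, Q* = 173.
Since 11 < 38, the ceiling is binding.
At P = 11: Qd = 287 - 3·11 = 254 and Qs = 5·11 - 17 = 38.
Consumer surplus without the control is ½ · (287/3 - 38) · 173 = 29929/6.
With the ceiling, 38 units are sold at 11 (assume they go to the highest-value buyers). The demand price at Q = 38 is 83, so CS = ½ · [(287/3 - 11) + (83 - 11)] · 38 = 8930/3.
Change in consumer surplus = 8930/3 - 29929/6 = -2011.5.

-2011.5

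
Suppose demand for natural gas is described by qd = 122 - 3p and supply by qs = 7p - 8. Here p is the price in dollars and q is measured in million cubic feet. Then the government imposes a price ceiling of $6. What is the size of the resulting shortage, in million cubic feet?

In a free market, 122 - 3p = 7p - 8 gives the equilibrium p* = 13, q* = 83.
The ceiling of 6 is below the equilibrium price 13, so it binds.
At p = 6: qd = 122 - 3·6 = 104 and qs = 7·6 - 8 = 34.
Shortage = qd - qs = 104 - 34 = 70.

70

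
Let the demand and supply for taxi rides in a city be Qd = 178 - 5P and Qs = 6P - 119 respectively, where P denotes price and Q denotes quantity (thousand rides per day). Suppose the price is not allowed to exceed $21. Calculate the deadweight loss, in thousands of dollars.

237.6

Setting quantity demanded equal to quantity supplied, 178 - 5P = 6P - 119, gives P* = 27 and Q* = 43.
Since 21 < 27, the ceiling is binding.
At P = 21: Qd = 178 - 5·21 = 73 and Qs = 6·21 - 119 = 7.
Quantity traded falls to 7. At Q = 7 the demand price is (178 - 7)/5 = 34.2 and the supply price is (119 + 7)/6 = 21.
Deadweight loss = ½ · (34.2 - 21) · (43 - 7) = ½ · 13.2 · 36 = 237.6.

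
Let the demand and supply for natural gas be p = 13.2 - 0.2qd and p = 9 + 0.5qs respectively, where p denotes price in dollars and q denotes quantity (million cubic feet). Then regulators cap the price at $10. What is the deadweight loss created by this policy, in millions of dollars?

Rearranging demand gives qd = 66 - 5p; rearranging supply gives qs = 2p - 18. In a free market, 66 - 5p = 2p - 18 gives the equilibrium p* = 12, q* = 6.
Because the ceiling (10) lies below the market-clearing price, it is binding.
At p = 10: qd = 66 - 5·10 = 16 and qs = 2·10 - 18 = 2.
Quantity traded falls to 2. At q = 2 the demand price is (66 - 2)/5 = 12.8 and the supply price is (18 + 2)/2 = 10.
Deadweight loss = ½ · (12.8 - 10) · (6 - 2) = ½ · 2.8 · 4 = 5.6.

5.6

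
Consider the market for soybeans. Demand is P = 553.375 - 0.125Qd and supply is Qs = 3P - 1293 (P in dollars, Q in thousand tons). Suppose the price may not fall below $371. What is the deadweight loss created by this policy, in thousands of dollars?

0

Rearranging demand gives Qd = 4427 - 8P. Without the control the market clears where 4427 - 8P = 3P - 1293, i.e. P* = 520 and Q* = 267.
The floor of 371 is below the equilibrium price 520, so it is not binding; the market clears at P* = 520, Q* = 267.
Since the control does not bind, no trades are prevented and deadweight loss is zero.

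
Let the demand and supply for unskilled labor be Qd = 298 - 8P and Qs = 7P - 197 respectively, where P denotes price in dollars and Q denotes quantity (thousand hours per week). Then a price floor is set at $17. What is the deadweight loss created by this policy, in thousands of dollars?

0

Equilibrium: 298 - 8P = 7P - 197, so 495 = 15P and P* = 33, Q* = 34.
The floor of 17 is below the equilibrium price 33, so it is not binding; the market clears at P* = 33, Q* = 34.
Since the control does not bind, no trades are prevented and deadweight loss is zero.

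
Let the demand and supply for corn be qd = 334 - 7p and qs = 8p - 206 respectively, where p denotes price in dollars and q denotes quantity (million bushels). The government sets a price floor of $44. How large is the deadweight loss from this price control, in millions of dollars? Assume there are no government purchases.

Without the control the market clears where 334 - 7p = 8p - 206, i.e. p* = 36 and q* = 82.
Since 44 > 36, the floor is binding.
At p = 44: qd = 334 - 7·44 = 26 and qs = 8·44 - 206 = 146.
Quantity traded falls to 26. At q = 26 the demand price is (334 - 26)/7 = 44 and the supply price is (206 + 26)/8 = 29.
Deadweight loss = ½ · (44 - 29) · (82 - 26) = ½ · 15 · 56 = 420.

420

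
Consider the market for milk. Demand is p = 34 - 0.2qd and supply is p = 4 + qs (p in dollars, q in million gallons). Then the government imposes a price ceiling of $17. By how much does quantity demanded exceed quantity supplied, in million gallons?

72

Rearranging demand gives qd = 170 - 5p; rearranging supply gives qs = p - 4. Equilibrium: 170 - 5p = p - 4, so 174 = 6p and p* = 29, q* = 25.
Because the ceiling (17) lies below the market-clearing price, it is binding.
At p = 17: qd = 170 - 5·17 = 85 and qs = 17 - 4 = 13.
Shortage = qd - qs = 85 - 13 = 72.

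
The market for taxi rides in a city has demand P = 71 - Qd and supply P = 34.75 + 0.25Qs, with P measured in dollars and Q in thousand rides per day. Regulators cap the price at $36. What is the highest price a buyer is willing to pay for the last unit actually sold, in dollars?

66

Rearranging demand gives Qd = 71 - P; rearranging supply gives Qs = 4P - 139. Equilibrium: 71 - P = 4P - 139, so 210 = 5P and P* = 42, Q* = 29.
Since 36 < 42, the ceiling is binding.
At P = 36: Qd = 71 - 36 = 35 and Qs = 4·36 - 139 = 5.
Only 5 units reach the market. On the demand curve, the marginal buyer's willingness to pay at Q = 5 is (71 - 5) = 66.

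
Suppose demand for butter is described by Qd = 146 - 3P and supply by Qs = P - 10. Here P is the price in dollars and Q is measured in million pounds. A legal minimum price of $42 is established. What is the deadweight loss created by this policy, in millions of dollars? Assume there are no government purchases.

54

Without the control the market clears where 146 - 3P = P - 10, i.e. P* = 39 and Q* = 29.
Since 42 > 39, the floor is binding.
At P = 42: Qd = 146 - 3·42 = 20 and Qs = 42 - 10 = 32.
Quantity traded falls to 20. At Q = 20 the demand price is (146 - 20)/3 = 42 and the supply price is 10 + 20 = 30.
Deadweight loss = ½ · (42 - 30) · (29 - 20) = ½ · 12 · 9 = 54.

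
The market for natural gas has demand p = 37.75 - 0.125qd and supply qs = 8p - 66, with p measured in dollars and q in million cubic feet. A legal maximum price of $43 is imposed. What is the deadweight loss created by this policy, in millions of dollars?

0

Rearranging demand gives qd = 302 - 8p. Setting quantity demanded equal to quantity supplied, 302 - 8p = 8p - 66, gives p* = 23 and q* = 118.
The ceiling of 43 is above the equilibrium price 23, so it is not binding; the market clears at p* = 23, q* = 118.
Since the control does not bind, no trades are prevented and deadweight loss is zero.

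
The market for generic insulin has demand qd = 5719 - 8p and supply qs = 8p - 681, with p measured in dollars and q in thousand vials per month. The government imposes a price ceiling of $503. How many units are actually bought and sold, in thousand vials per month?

2519

In a free market, 5719 - 8p = 8p - 681 gives the equilibrium p* = 400, q* = 2519.
The ceiling of 503 is above the equilibrium price 400, so it is not binding; the market clears at p* = 400, q* = 2519.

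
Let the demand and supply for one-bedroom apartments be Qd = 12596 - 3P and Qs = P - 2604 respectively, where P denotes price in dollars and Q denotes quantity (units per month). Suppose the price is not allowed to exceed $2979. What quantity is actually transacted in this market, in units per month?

Equilibrium: 12596 - 3P = P - 2604, so 15200 = 4P and P* = 3800, Q* = 1196.
Since 2979 < 3800, the ceiling is binding.
At P = 2979: Qd = 12596 - 3·2979 = 3659 and Qs = 2979 - 2604 = 375.
The quantity actually transacted is the short side, supply: 375.

375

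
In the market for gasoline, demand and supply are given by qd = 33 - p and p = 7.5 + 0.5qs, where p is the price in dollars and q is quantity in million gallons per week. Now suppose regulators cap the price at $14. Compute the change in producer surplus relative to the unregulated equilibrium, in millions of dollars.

-30

Rearranging supply gives qs = 2p - 15. In a free market, 33 - p = 2p - 15 gives the equilibrium p* = 16, q* = 17.
Because the ceiling (14) lies below the market-clearing price, it is binding.
At p = 14: qd = 33 - 14 = 19 and qs = 2·14 - 15 = 13.
Producer surplus without the control is ½ · (16 - 7.5) · 17 = 72.25.
With the ceiling, producers sell 13 units at 14, so PS = ½ · (14 - 7.5) · 13 = 42.25.
Change in producer surplus = 42.25 - 72.25 = -30.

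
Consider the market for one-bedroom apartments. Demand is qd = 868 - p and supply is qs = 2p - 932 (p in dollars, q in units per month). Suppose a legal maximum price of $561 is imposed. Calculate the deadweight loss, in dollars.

Equilibrium: 868 - p = 2p - 932, so 1800 = 3p and p* = 600, q* = 268.
The ceiling of 561 is below the equilibrium price 600, so it binds.
At p = 561: qd = 868 - 561 = 307 and qs = 2·561 - 932 = 190.
Quantity traded falls to 190. At q = 190 the demand price is 868 - 190 = 678 and the supply price is (932 + 190)/2 = 561.
Deadweight loss = ½ · (678 - 561) · (268 - 190) = ½ · 117 · 78 = 4563.

4563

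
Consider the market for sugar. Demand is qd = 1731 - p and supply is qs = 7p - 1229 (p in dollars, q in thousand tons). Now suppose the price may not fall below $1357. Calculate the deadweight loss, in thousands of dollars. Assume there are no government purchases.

Equilibrium: 1731 - p = 7p - 1229, so 2960 = 8p and p* = 370, q* = 1361.
Since 1357 > 370, the floor is binding.
At p = 1357: qd = 1731 - 1357 = 374 and qs = 7·1357 - 1229 = 8270.
Quantity traded falls to 374. At q = 374 the demand price is 1731 - 374 = 1357 and the supply price is (1229 + 374)/7 = 229.
Deadweight loss = ½ · (1357 - 229) · (1361 - 374) = ½ · 1128 · 987 = 556668.

556668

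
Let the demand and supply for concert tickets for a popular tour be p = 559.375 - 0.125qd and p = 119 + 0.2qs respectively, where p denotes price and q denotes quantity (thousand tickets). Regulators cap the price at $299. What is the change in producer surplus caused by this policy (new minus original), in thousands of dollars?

-102602.5

Rearranging demand gives qd = 4475 - 8p; rearranging supply gives qs = 5p - 595. Equilibrium: 4475 - 8p = 5p - 595, so 5070 = 13p and p* = 390, q* = 1355.
Because the ceiling (299) lies below the market-clearing price, it is binding.
At p = 299: qd = 4475 - 8·299 = 2083 and qs = 5·299 - 595 = 900.
Producer surplus without the control is ½ · (390 - 119) · 1355 = 183602.5.
With the ceiling, producers sell 900 units at 299, so PS = ½ · (299 - 119) · 900 = 81000.
Change in producer surplus = 81000 - 183602.5 = -102602.5.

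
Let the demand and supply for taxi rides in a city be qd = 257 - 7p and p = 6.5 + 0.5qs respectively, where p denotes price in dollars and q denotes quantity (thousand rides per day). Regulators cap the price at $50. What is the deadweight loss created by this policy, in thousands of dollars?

0

Rearranging supply gives qs = 2p - 13. Setting quantity demanded equal to quantity supplied, 257 - 7p = 2p - 13, gives p* = 30 and q* = 47.
Since 50 is above p* = 30, the ceiling does not bind and the free-market outcome prevails.
Since the control does not bind, no trades are prevented and deadweight loss is zero.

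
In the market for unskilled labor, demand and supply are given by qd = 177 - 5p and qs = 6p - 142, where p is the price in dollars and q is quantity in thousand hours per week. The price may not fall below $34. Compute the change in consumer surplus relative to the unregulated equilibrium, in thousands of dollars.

-97.5

Without the control the market clears where 177 - 5p = 6p - 142, i.e. p* = 29 and q* = 32.
The floor of 34 is above the equilibrium price 29, so it binds.
At p = 34: qd = 177 - 5·34 = 7 and qs = 6·34 - 142 = 62.
Consumer surplus without the control is ½ · (35.4 - 29) · 32 = 102.4.
With the floor, consumers buy 7 units at 34, so CS = ½ · (35.4 - 34) · 7 = 4.9.
Change in consumer surplus = 4.9 - 102.4 = -97.5.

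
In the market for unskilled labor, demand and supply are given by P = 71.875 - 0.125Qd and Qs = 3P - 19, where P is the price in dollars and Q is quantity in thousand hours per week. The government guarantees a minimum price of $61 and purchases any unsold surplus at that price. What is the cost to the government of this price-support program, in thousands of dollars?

Rearranging demand gives Qd = 575 - 8P. Without the control the market clears where 575 - 8P = 3P - 19, i.e. P* = 54 and Q* = 143.
Since 61 > 54, the floor is binding.
At P = 61: Qd = 575 - 8·61 = 87 and Qs = 3·61 - 19 = 164.
Surplus = Qs - Qd = 77.
Government expenditure = surplus × support price = 77 × 61 = 4697.

4697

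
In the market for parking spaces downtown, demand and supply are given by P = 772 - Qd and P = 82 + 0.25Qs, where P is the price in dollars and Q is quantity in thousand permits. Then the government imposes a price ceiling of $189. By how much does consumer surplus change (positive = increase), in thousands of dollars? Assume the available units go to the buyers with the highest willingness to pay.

Rearranging demand gives Qd = 772 - P; rearranging supply gives Qs = 4P - 328. Equilibrium: 772 - P = 4P - 328, so 1100 = 5P and P* = 220, Q* = 552.
The ceiling of 189 is below the equilibrium price 220, so it binds.
At P = 189: Qd = 772 - 189 = 583 and Qs = 4·189 - 328 = 428.
Consumer surplus without the control is ½ · (772 - 220) · 552 = 152352.
With the ceiling, 428 units are sold at 189 (assume they go to the highest-value buyers). The demand price at Q = 428 is 344, so CS = ½ · [(772 - 189) + (344 - 189)] · 428 = 157932.
Change in consumer surplus = 157932 - 152352 = 5580.

5580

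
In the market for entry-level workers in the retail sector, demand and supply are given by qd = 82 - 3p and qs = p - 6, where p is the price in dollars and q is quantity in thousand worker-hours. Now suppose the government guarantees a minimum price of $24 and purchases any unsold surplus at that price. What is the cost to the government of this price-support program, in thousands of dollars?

Setting quantity demanded equal to quantity supplied, 82 - 3p = p - 6, gives p* = 22 and q* = 16.
The floor of 24 is above the equilibrium price 22, so it binds.
At p = 24: qd = 82 - 3·24 = 10 and qs = 24 - 6 = 18.
Surplus = qs - qd = 8.
Government expenditure = surplus × support price = 8 × 24 = 192.

192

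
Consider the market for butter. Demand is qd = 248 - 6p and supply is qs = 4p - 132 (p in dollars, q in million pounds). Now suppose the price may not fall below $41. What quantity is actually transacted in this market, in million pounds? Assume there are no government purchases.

Setting quantity demanded equal to quantity supplied, 248 - 6p = 4p - 132, gives p* = 38 and q* = 20.
Since 41 > 38, the floor is binding.
At p = 41: qd = 248 - 6·41 = 2 and qs = 4·41 - 132 = 32.
The quantity actually transacted is the short side, demand: 2.

2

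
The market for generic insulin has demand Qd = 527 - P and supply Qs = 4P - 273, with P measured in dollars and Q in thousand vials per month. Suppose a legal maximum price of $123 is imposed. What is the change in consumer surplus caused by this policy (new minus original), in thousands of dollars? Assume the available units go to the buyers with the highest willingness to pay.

-2849

Without the control the market clears where 527 - P = 4P - 273, i.e. P* = 160 and Q* = 367.
Because the ceiling (123) lies below the market-clearing price, it is binding.
At P = 123: Qd = 527 - 123 = 404 and Qs = 4·123 - 273 = 219.
Consumer surplus without the control is ½ · (527 - 160) · 367 = 67344.5.
With the ceiling, 219 units are sold at 123 (assume they go to the highest-value buyers). The demand price at Q = 219 is 308, so CS = ½ · [(527 - 123) + (308 - 123)] · 219 = 64495.5.
Change in consumer surplus = 64495.5 - 67344.5 = -2849.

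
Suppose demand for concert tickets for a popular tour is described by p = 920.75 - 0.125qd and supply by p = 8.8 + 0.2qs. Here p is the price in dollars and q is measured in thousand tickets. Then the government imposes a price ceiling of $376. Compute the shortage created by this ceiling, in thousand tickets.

2522

Rearranging demand gives qd = 7366 - 8p; rearranging supply gives qs = 5p - 44. Without the control the market clears where 7366 - 8p = 5p - 44, i.e. p* = 570 and q* = 2806.
Because the ceiling (376) lies below the market-clearing price, it is binding.
At p = 376: qd = 7366 - 8·376 = 4358 and qs = 5·376 - 44 = 1836.
Shortage = qd - qs = 4358 - 1836 = 2522.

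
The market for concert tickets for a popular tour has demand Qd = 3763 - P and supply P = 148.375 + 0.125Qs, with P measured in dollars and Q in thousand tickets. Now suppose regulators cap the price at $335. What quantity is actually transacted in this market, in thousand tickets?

Rearranging supply gives Qs = 8P - 1187. Setting quantity demanded equal to quantity supplied, 3763 - P = 8P - 1187, gives P* = 550 and Q* = 3213.
Since 335 < 550, the ceiling is binding.
At P = 335: Qd = 3763 - 335 = 3428 and Qs = 8·335 - 1187 = 1493.
The quantity actually transacted is the short side, supply: 1493.

1493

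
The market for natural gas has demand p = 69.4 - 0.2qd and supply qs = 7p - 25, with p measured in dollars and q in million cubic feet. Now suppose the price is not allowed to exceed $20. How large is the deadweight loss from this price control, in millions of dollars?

Rearranging demand gives qd = 347 - 5p. Without the control the market clears where 347 - 5p = 7p - 25, i.e. p* = 31 and q* = 192.
Since 20 < 31, the ceiling is binding.
At p = 20: qd = 347 - 5·20 = 247 and qs = 7·20 - 25 = 115.
Quantity traded falls to 115. At q = 115 the demand price is (347 - 115)/5 = 46.4 and the supply price is (25 + 115)/7 = 20.
Deadweight loss = ½ · (46.4 - 20) · (192 - 115) = ½ · 26.4 · 77 = 1016.4.

1016.4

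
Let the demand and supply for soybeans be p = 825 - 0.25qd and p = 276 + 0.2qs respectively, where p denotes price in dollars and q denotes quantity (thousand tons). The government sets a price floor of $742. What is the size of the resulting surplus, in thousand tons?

Rearranging demand gives qd = 3300 - 4p; rearranging supply gives qs = 5p - 1380. Setting quantity demanded equal to quantity supplied, 3300 - 4p = 5p - 1380, gives p* = 520 and q* = 1220.
Because the floor (742) lies above the market-clearing price, it is binding.
At p = 742: qd = 3300 - 4·742 = 332 and qs = 5·742 - 1380 = 2330.
Surplus = qs - qd = 2330 - 332 = 1998.

1998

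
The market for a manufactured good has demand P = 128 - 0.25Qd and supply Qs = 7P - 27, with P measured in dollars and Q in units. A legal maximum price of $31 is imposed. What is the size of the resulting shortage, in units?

Rearranging demand gives Qd = 512 - 4P. Equilibrium: 512 - 4P = 7P - 27, so 539 = 11P and P* = 49, Q* = 316.
The ceiling of 31 is below the equilibrium price 49, so it binds.
At P = 31: Qd = 512 - 4·31 = 388 and Qs = 7·31 - 27 = 190.
Shortage = Qd - Qs = 388 - 190 = 198.

198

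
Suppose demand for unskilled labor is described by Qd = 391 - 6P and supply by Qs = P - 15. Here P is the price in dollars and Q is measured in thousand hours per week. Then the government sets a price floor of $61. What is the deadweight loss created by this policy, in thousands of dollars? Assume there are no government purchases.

189

In a free market, 391 - 6P = P - 15 gives the equilibrium P* = 58, Q* = 43.
Because the floor (61) lies above the market-clearing price, it is binding.
At P = 61: Qd = 391 - 6·61 = 25 and Qs = 61 - 15 = 46.
Quantity traded falls to 25. At Q = 25 the demand price is (391 - 25)/6 = 61 and the supply price is 15 + 25 = 40.
Deadweight loss = ½ · (61 - 40) · (43 - 25) = ½ · 21 · 18 = 189.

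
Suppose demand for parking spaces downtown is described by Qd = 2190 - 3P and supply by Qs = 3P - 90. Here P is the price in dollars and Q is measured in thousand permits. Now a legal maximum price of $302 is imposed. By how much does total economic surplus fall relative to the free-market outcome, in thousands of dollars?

Without the control the market clears where 2190 - 3P = 3P - 90, i.e. P* = 380 and Q* = 1050.
Since 302 < 380, the ceiling is binding.
At P = 302: Qd = 2190 - 3·302 = 1284 and Qs = 3·302 - 90 = 816.
Quantity traded falls to 816. At Q = 816 the demand price is (2190 - 816)/3 = 458 and the supply price is (90 + 816)/3 = 302.
Deadweight loss = ½ · (458 - 302) · (1050 - 816) = ½ · 156 · 234 = 18252.

18252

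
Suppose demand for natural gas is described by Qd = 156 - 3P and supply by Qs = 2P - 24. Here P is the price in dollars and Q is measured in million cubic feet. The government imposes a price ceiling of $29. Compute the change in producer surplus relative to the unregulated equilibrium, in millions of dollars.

Without the control the market clears where 156 - 3P = 2P - 24, i.e. P* = 36 and Q* = 48.
Because the ceiling (29) lies below the market-clearing price, it is binding.
At P = 29: Qd = 156 - 3·29 = 69 and Qs = 2·29 - 24 = 34.
Producer surplus without the control is ½ · (36 - 12) · 48 = 576.
With the ceiling, producers sell 34 units at 29, so PS = ½ · (29 - 12) · 34 = 289.
Change in producer surplus = 289 - 576 = -287.

-287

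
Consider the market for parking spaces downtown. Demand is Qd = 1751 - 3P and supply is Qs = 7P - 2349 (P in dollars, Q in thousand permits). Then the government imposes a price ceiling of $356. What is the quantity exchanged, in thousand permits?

143

In a free market, 1751 - 3P = 7P - 2349 gives the equilibrium P* = 410, Q* = 521.
The ceiling of 356 is below the equilibrium price 410, so it binds.
At P = 356: Qd = 1751 - 3·356 = 683 and Qs = 7·356 - 2349 = 143.
The quantity actually transacted is the short side, supply: 143.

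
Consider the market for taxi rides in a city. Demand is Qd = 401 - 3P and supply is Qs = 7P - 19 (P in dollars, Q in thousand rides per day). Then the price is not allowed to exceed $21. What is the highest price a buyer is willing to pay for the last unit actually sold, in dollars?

Equilibrium: 401 - 3P = 7P - 19, so 420 = 10P and P* = 42, Q* = 275.
Because the ceiling (21) lies below the market-clearing price, it is binding.
At P = 21: Qd = 401 - 3·21 = 338 and Qs = 7·21 - 19 = 128.
Only 128 units reach the market. On the demand curve, the marginal buyer's willingness to pay at Q = 128 is (401 - 128)/3 = 91.

91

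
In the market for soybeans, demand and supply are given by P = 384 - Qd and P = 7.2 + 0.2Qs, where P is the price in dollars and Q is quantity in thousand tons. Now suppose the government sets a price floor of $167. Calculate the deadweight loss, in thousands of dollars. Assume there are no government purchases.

5645.4

Rearranging demand gives Qd = 384 - P; rearranging supply gives Qs = 5P - 36. Setting quantity demanded equal to quantity supplied, 384 - P = 5P - 36, gives P* = 70 and Q* = 314.
The floor of 167 is above the equilibrium price 70, so it binds.
At P = 167: Qd = 384 - 167 = 217 and Qs = 5·167 - 36 = 799.
Quantity traded falls to 217. At Q = 217 the demand price is 384 - 217 = 167 and the supply price is (36 + 217)/5 = 50.6.
Deadweight loss = ½ · (167 - 50.6) · (314 - 217) = ½ · 116.4 · 97 = 5645.4.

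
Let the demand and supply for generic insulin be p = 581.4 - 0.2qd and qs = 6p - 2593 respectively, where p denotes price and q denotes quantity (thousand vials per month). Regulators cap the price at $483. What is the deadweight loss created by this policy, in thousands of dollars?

1907.4

Rearranging demand gives qd = 2907 - 5p. In a free market, 2907 - 5p = 6p - 2593 gives the equilibrium p* = 500, q* = 407.
The ceiling of 483 is below the equilibrium price 500, so it binds.
At p = 483: qd = 2907 - 5·483 = 492 and qs = 6·483 - 2593 = 305.
Quantity traded falls to 305. At q = 305 the demand price is (2907 - 305)/5 = 520.4 and the supply price is (2593 + 305)/6 = 483.
Deadweight loss = ½ · (520.4 - 483) · (407 - 305) = ½ · 37.4 · 102 = 1907.4.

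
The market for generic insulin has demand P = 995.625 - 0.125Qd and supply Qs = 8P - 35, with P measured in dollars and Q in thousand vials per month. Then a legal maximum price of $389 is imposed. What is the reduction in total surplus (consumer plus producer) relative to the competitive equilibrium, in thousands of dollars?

Rearranging demand gives Qd = 7965 - 8P. In a free market, 7965 - 8P = 8P - 35 gives the equilibrium P* = 500, Q* = 3965.
Since 389 < 500, the ceiling is binding.
At P = 389: Qd = 7965 - 8·389 = 4853 and Qs = 8·389 - 35 = 3077.
Quantity traded falls to 3077. At Q = 3077 the demand price is (7965 - 3077)/8 = 611 and the supply price is (35 + 3077)/8 = 389.
Deadweight loss = ½ · (611 - 389) · (3965 - 3077) = ½ · 222 · 888 = 98568.

98568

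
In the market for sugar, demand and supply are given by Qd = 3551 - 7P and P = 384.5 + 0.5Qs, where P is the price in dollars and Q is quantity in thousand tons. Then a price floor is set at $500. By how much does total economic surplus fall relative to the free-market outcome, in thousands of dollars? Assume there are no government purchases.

6300

Rearranging supply gives Qs = 2P - 769. In a free market, 3551 - 7P = 2P - 769 gives the equilibrium P* = 480, Q* = 191.
Because the floor (500) lies above the market-clearing price, it is binding.
At P = 500: Qd = 3551 - 7·500 = 51 and Qs = 2·500 - 769 = 231.
Quantity traded falls to 51. At Q = 51 the demand price is (3551 - 51)/7 = 500 and the supply price is (769 + 51)/2 = 410.
Deadweight loss = ½ · (500 - 410) · (191 - 51) = ½ · 90 · 140 = 6300.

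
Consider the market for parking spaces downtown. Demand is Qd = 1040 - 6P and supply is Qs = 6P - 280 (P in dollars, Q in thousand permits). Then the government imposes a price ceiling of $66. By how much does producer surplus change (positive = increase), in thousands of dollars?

In a free market, 1040 - 6P = 6P - 280 gives the equilibrium P* = 110, Q* = 380.
Because the ceiling (66) lies below the market-clearing price, it is binding.
At P = 66: Qd = 1040 - 6·66 = 644 and Qs = 6·66 - 280 = 116.
Producer surplus without the control is ½ · (110 - 140/3) · 380 = 36100/3.
With the ceiling, producers sell 116 units at 66, so PS = ½ · (66 - 140/3) · 116 = 3364/3.
Change in producer surplus = 3364/3 - 36100/3 = -10912.

-10912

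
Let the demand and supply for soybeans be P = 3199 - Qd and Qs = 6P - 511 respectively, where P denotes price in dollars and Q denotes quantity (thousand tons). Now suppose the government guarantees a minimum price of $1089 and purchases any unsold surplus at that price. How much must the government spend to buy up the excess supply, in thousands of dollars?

4261257

Rearranging demand gives Qd = 3199 - P. In a free market, 3199 - P = 6P - 511 gives the equilibrium P* = 530, Q* = 2669.
Since 1089 > 530, the floor is binding.
At P = 1089: Qd = 3199 - 1089 = 2110 and Qs = 6·1089 - 511 = 6023.
Surplus = Qs - Qd = 3913.
Government expenditure = surplus × support price = 3913 × 1089 = 4261257.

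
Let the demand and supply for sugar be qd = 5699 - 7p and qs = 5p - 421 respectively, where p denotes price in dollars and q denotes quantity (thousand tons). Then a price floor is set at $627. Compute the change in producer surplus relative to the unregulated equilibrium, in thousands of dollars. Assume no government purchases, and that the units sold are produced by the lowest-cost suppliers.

Without the control the market clears where 5699 - 7p = 5p - 421, i.e. p* = 510 and q* = 2129.
The floor of 627 is above the equilibrium price 510, so it binds.
At p = 627: qd = 5699 - 7·627 = 1310 and qs = 5·627 - 421 = 2714.
Producer surplus without the control is ½ · (510 - 84.2) · 2129 = 453264.1.
With the floor, 1310 units are sold at 627. The supply price at q = 1310 is 346.2, so PS = ½ · [(627 - 84.2) + (627 - 346.2)] · 1310 = 539458.
Change in producer surplus = 539458 - 453264.1 = 86193.9.

86193.9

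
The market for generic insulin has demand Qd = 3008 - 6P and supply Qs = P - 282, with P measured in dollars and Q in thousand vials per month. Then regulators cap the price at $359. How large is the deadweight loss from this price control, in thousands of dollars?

Without the control the market clears where 3008 - 6P = P - 282, i.e. P* = 470 and Q* = 188.
The ceiling of 359 is below the equilibrium price 470, so it binds.
At P = 359: Qd = 3008 - 6·359 = 854 and Qs = 359 - 282 = 77.
Quantity traded falls to 77. At Q = 77 the demand price is (3008 - 77)/6 = 488.5 and the supply price is 282 + 77 = 359.
Deadweight loss = ½ · (488.5 - 359) · (188 - 77) = ½ · 129.5 · 111 = 7187.25.

7187.25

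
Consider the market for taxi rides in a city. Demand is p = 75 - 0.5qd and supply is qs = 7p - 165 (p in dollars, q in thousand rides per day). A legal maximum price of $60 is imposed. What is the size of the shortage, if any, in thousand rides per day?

0

Rearranging demand gives qd = 150 - 2p. Setting quantity demanded equal to quantity supplied, 150 - 2p = 7p - 165, gives p* = 35 and q* = 80.
The ceiling of 60 is above the equilibrium price 35, so it is not binding; the market clears at p* = 35, q* = 80.
Since the control does not bind, there is no shortage.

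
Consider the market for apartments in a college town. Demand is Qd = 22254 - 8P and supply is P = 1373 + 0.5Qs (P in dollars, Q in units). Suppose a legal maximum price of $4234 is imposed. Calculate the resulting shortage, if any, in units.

Rearranging supply gives Qs = 2P - 2746. Setting quantity demanded equal to quantity supplied, 22254 - 8P = 2P - 2746, gives P* = 2500 and Q* = 2254.
Since 4234 is above P* = 2500, the ceiling does not bind and the free-market outcome prevails.
Since the control does not bind, there is no shortage.

0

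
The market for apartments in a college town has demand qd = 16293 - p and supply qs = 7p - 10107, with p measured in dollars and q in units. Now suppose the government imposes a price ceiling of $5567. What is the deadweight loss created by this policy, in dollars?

Without the control the market clears where 16293 - p = 7p - 10107, i.e. p* = 3300 and q* = 12993.
Since 5567 is above p* = 3300, the ceiling does not bind and the free-market outcome prevails.
Since the control does not bind, no trades are prevented and deadweight loss is zero.

0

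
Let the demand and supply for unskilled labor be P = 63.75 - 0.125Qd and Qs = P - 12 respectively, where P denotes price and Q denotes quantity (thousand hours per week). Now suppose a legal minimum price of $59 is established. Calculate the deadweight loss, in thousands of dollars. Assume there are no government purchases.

36

Rearranging demand gives Qd = 510 - 8P. Without the control the market clears where 510 - 8P = P - 12, i.e. P* = 58 and Q* = 46.
Because the floor (59) lies above the market-clearing price, it is binding.
At P = 59: Qd = 510 - 8·59 = 38 and Qs = 59 - 12 = 47.
Quantity traded falls to 38. At Q = 38 the demand price is (510 - 38)/8 = 59 and the supply price is 12 + 38 = 50.
Deadweight loss = ½ · (59 - 50) · (46 - 38) = ½ · 9 · 8 = 36.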